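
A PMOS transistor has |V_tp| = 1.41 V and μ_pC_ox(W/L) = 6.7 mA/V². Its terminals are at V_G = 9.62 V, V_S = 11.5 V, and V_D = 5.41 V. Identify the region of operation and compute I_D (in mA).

V_SG = V_S − V_G = 11.5 − 9.62 = 1.88 V; V_SD = V_S − V_D = 11.5 − 5.41 = 6.09 V.
V_ov = V_SG − |V_tp| = 1.88 − 1.41 = 0.47 V.
Since V_SD = 6.09 V ≥ V_ov = 0.47 V, the device is in saturation.
I_D = ½ k_p V_ov² = 0.5 × 6.7 × 0.47² = 0.74 mA.

Saturation; I_D = 0.740 mA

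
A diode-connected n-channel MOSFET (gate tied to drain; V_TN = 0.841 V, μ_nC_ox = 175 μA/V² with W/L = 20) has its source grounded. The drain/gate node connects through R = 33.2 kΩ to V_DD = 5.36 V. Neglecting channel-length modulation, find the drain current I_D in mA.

With gate tied to drain, V_GS = V_DS ≥ V_GS − V_TN, so the device is in saturation.
k_n = μ_nC_ox · (W/L) = 3.5 mA/V².
KCL at the drain: ½ k_n (V_GS − V_TN)² = (V_DD − V_GS)/R.
Let x = V_GS − 0.841. Then 58.1 x² + x − 4.519 = 0, giving x = 0.27 V (positive root), so V_GS = 1.11 V.
I_D = (V_DD − V_GS)/R = (5.36 − 1.11) / 33.2 = 0.128 mA.

I_D = 0.128 mA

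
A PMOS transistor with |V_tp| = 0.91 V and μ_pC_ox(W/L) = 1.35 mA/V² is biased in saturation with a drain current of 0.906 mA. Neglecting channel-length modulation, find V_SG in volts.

In saturation I_D = ½ k_p (V_SG − |V_tp|)², so V_SG − |V_tp| = √(2 I_D / k_p) = √(2 × 0.906 / 1.35) = 1.16 V.
V_SG = 0.91 + 1.16 = 2.07 V.

V_SG = 2.07 V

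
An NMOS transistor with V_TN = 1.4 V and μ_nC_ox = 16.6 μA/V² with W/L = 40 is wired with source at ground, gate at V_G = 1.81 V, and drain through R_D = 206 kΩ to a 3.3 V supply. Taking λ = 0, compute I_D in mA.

I_D = 0.0157 mA

V_GS = V_G = 1.81 V, so V_ov = 1.81 − 1.4 = 0.41 V.
k_n = μ_nC_ox · (W/L) = 0.664 mA/V².
Assume saturation: I_D = ½ k_n V_ov² = 0.5 × 0.664 × 0.41² = 0.0558 mA, giving V_DS = V_DD − I_D R_D = 3.3 − 0.0558 × 206 = -8.2 V.
But -8.2 V < V_ov = 0.41 V, so the device is actually in triode.
In triode I_D = k_n[V_ov V_DS − ½ V_DS²] and I_D = (V_DD − V_DS)/R_D. Equating: 68.4 V_DS² − 57.08 V_DS + 3.3 = 0, giving V_DS = 0.0625 V (the root below V_ov).
I_D = (3.3 − 0.0625) / 206 = 0.0157 mA.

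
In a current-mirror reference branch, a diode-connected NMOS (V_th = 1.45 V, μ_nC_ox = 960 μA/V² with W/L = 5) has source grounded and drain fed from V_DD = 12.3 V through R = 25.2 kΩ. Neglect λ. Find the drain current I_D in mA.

With gate tied to drain, V_GS = V_DS ≥ V_GS − V_th, so the device is in saturation.
k_n = μ_nC_ox · (W/L) = 4.8 mA/V².
KCL at the drain: ½ k_n (V_GS − V_th)² = (V_DD − V_GS)/R.
Let x = V_GS − 1.45. Then 60.5 x² + x − 10.85 = 0, giving x = 0.415 V (positive root), so V_GS = 1.87 V.
I_D = (V_DD − V_GS)/R = (12.3 − 1.87) / 25.2 = 0.414 mA.

I_D = 0.414 mA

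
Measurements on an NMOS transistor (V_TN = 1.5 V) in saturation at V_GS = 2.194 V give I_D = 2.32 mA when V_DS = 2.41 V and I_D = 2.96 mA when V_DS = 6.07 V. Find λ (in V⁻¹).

With V_GS fixed, I_D ∝ (1 + λ V_DS) in saturation, so I_D2/I_D1 = (1 + λ V_DS2)/(1 + λ V_DS1).
2.96/2.32 = 1.276 = (1 + 6.07 λ)/(1 + 2.41 λ).
Solving: λ (I_D1 V_DS2 − I_D2 V_DS1) = I_D2 − I_D1, so λ = (2.96 − 2.32) / (2.32 × 6.07 − 2.96 × 2.41) = 0.64 / 6.95 = 0.0921 V⁻¹.

λ = 0.0921 V⁻¹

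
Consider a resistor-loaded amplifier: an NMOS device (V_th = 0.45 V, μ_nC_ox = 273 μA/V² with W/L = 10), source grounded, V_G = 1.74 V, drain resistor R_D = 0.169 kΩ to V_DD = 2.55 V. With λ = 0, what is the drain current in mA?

I_D = 2.27 mA

V_GS = V_G = 1.74 V, so V_ov = 1.74 − 0.45 = 1.29 V.
k_n = μ_nC_ox · (W/L) = 2.73 mA/V².
Assume saturation: I_D = ½ k_n V_ov² = 0.5 × 2.73 × 1.29² = 2.27 mA, giving V_DS = V_DD − I_D R_D = 2.55 − 2.27 × 0.169 = 2.17 V.
V_DS = 2.17 V ≥ V_ov = 1.29 V, confirming saturation.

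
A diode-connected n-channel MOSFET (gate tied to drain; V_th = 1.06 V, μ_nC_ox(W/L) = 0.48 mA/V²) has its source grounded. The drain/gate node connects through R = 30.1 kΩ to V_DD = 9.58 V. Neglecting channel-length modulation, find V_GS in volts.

V_GS = 2.08 V

With gate tied to drain, V_GS = V_DS ≥ V_GS − V_th, so the device is in saturation.
KCL at the drain: ½ k_n (V_GS − V_th)² = (V_DD − V_GS)/R.
Let x = V_GS − 1.06. Then 7.22 x² + x − 8.52 = 0, giving x = 1.02 V (positive root), so V_GS = 2.08 V.
I_D = (V_DD − V_GS)/R = (9.58 − 2.08) / 30.1 = 0.249 mA.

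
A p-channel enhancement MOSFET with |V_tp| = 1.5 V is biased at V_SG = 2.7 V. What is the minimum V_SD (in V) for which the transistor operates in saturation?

The boundary between triode and saturation is V_SD = V_SG − |V_tp| = V_ov.
V_ov = 2.7 − 1.5 = 1.2 V.

V_SD,sat = 1.20 V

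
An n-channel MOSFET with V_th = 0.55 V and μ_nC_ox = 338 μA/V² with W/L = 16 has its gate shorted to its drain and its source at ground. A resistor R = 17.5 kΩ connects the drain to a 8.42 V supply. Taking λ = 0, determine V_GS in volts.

With gate tied to drain, V_GS = V_DS ≥ V_GS − V_th, so the device is in saturation.
k_n = μ_nC_ox · (W/L) = 5.408 mA/V².
KCL at the drain: ½ k_n (V_GS − V_th)² = (V_DD − V_GS)/R.
Let x = V_GS − 0.55. Then 47.3 x² + x − 7.87 = 0, giving x = 0.397 V (positive root), so V_GS = 0.947 V.
I_D = (V_DD − V_GS)/R = (8.42 − 0.947) / 17.5 = 0.427 mA.

V_GS = 0.947 V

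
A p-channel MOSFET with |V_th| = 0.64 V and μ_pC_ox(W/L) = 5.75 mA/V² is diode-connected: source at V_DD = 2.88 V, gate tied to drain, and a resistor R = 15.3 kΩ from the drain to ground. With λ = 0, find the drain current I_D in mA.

With gate tied to drain, V_SG = V_SD ≥ V_SG − |V_th|, so the device is in saturation.
KCL at the drain: ½ k_p (V_SG − |V_th|)² = (V_DD − V_SG)/R.
Let x = V_SG − 0.64. Then 44 x² + x − 2.24 = 0, giving x = 0.215 V (positive root), so V_SG = 0.855 V.
I_D = (V_DD − V_SG)/R = (2.88 − 0.855) / 15.3 = 0.132 mA.

I_D = 0.132 mA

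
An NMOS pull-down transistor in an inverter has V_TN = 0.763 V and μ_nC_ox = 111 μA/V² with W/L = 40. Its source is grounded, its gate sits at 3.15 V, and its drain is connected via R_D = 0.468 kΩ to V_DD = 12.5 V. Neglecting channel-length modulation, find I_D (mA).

I_D = 12.6 mA

V_GS = V_G = 3.15 V, so V_ov = 3.15 − 0.763 = 2.39 V.
k_n = μ_nC_ox · (W/L) = 4.44 mA/V².
Assume saturation: I_D = ½ k_n V_ov² = 0.5 × 4.44 × 2.39² = 12.6 mA, giving V_DS = V_DD − I_D R_D = 12.5 − 12.6 × 0.468 = 6.58 V.
V_DS = 6.58 V ≥ V_ov = 2.39 V, confirming saturation.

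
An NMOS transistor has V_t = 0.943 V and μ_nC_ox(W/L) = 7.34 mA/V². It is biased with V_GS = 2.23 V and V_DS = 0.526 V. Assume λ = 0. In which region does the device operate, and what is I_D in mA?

V_ov = V_GS − V_t = 2.23 − 0.943 = 1.29 V.
Since V_DS = 0.526 V < V_ov = 1.29 V, the device is in the triode region.
I_D = k_n [V_ov · V_DS − ½ V_DS²] = 7.34 × [1.29 × 0.526 − 0.5 × 0.526²] = 3.95 mA.

Triode; I_D = 3.95 mA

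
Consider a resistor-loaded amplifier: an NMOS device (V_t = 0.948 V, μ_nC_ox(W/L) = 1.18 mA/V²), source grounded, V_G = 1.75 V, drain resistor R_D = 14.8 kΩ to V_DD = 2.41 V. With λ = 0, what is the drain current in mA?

V_GS = V_G = 1.75 V, so V_ov = 1.75 − 0.948 = 0.802 V.
Assume saturation: I_D = ½ k_n V_ov² = 0.5 × 1.18 × 0.802² = 0.379 mA, giving V_DS = V_DD − I_D R_D = 2.41 − 0.379 × 14.8 = -3.21 V.
But -3.21 V < V_ov = 0.802 V, so the device is actually in triode.
In triode I_D = k_n[V_ov V_DS − ½ V_DS²] and I_D = (V_DD − V_DS)/R_D. Equating: 8.73 V_DS² − 15.01 V_DS + 2.41 = 0, giving V_DS = 0.179 V (the root below V_ov).
I_D = (2.41 − 0.179) / 14.8 = 0.151 mA.

I_D = 0.151 mA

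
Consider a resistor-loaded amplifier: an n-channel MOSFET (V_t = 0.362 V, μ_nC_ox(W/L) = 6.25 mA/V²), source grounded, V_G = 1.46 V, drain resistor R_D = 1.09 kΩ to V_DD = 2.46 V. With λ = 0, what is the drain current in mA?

V_GS = V_G = 1.46 V, so V_ov = 1.46 − 0.362 = 1.1 V.
Assume saturation: I_D = ½ k_n V_ov² = 0.5 × 6.25 × 1.1² = 3.77 mA, giving V_DS = V_DD − I_D R_D = 2.46 − 3.77 × 1.09 = -1.65 V.
But -1.65 V < V_ov = 1.1 V, so the device is actually in triode.
In triode I_D = k_n[V_ov V_DS − ½ V_DS²] and I_D = (V_DD − V_DS)/R_D. Equating: 3.41 V_DS² − 8.48 V_DS + 2.46 = 0, giving V_DS = 0.335 V (the root below V_ov).
I_D = (2.46 − 0.335) / 1.09 = 1.95 mA.

I_D = 1.95 mA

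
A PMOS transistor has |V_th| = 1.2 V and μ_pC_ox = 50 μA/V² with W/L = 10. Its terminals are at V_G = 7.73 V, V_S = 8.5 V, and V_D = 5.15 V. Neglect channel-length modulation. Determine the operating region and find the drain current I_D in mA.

V_SG = V_S − V_G = 8.5 − 7.73 = 0.77 V; V_SD = V_S − V_D = 8.5 − 5.15 = 3.35 V.
V_SG = 0.77 V < |V_th| = 1.2 V, so the transistor is in cutoff.

Cutoff; I_D = 0 mA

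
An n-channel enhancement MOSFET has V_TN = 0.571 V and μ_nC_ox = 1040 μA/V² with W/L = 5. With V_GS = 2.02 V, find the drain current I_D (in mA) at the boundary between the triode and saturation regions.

At the boundary V_DS = V_ov = V_GS − V_TN = 2.02 − 0.571 = 1.45 V.
k_n = μ_nC_ox · (W/L) = 5.2 mA/V².
I_D = ½ k_n V_ov² = 0.5 × 5.2 × 1.45² = 5.46 mA.

I_D = 5.46 mA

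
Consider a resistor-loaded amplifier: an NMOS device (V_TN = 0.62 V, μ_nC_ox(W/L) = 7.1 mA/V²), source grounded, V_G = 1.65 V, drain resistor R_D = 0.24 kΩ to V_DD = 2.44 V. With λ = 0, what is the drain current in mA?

I_D = 3.77 mA

V_GS = V_G = 1.65 V, so V_ov = 1.65 − 0.62 = 1.03 V.
Assume saturation: I_D = ½ k_n V_ov² = 0.5 × 7.1 × 1.03² = 3.77 mA, giving V_DS = V_DD − I_D R_D = 2.44 − 3.77 × 0.24 = 1.54 V.
V_DS = 1.54 V ≥ V_ov = 1.03 V, confirming saturation.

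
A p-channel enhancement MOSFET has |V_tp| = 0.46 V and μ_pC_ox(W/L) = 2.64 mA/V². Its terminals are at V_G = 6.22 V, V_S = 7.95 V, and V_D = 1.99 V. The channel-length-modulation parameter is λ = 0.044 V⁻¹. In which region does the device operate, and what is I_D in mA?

V_SG = V_S − V_G = 7.95 − 6.22 = 1.73 V; V_SD = V_S − V_D = 7.95 − 1.99 = 5.96 V.
V_ov = V_SG − |V_tp| = 1.73 − 0.46 = 1.27 V.
Since V_SD = 5.96 V ≥ V_ov = 1.27 V, the device is in saturation.
I_D = ½ k_p V_ov² (1 + λ V_SD) = 0.5 × 2.64 × 1.27² × (1 + 0.044 × 5.96) = 2.69 mA.

Saturation; I_D = 2.69 mA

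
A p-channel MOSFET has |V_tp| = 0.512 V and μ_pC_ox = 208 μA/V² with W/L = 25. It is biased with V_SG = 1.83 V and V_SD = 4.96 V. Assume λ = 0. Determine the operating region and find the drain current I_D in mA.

k_p = μ_pC_ox · (W/L) = 5.2 mA/V².
V_ov = V_SG − |V_tp| = 1.83 − 0.512 = 1.32 V.
Since V_SD = 4.96 V ≥ V_ov = 1.32 V, the device is in saturation.
I_D = ½ k_p V_ov² = 0.5 × 5.2 × 1.32² = 4.52 mA.

Saturation; I_D = 4.52 mA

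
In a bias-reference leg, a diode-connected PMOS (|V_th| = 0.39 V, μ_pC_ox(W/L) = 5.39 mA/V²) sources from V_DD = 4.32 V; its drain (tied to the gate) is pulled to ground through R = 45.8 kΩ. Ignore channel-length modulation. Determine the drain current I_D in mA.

I_D = 0.0820 mA

With gate tied to drain, V_SG = V_SD ≥ V_SG − |V_th|, so the device is in saturation.
KCL at the drain: ½ k_p (V_SG − |V_th|)² = (V_DD − V_SG)/R.
Let x = V_SG − 0.39. Then 123 x² + x − 3.93 = 0, giving x = 0.174 V (positive root), so V_SG = 0.564 V.
I_D = (V_DD − V_SG)/R = (4.32 − 0.564) / 45.8 = 0.082 mA.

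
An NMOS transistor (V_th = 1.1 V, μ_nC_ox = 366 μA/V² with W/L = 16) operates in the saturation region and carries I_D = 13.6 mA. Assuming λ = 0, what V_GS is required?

V_GS = 3.26 V

k_n = μ_nC_ox · (W/L) = 5.856 mA/V².
In saturation I_D = ½ k_n (V_GS − V_th)², so V_GS − V_th = √(2 I_D / k_n) = √(2 × 13.6 / 5.856) = 2.16 V.
V_GS = 1.1 + 2.16 = 3.26 V.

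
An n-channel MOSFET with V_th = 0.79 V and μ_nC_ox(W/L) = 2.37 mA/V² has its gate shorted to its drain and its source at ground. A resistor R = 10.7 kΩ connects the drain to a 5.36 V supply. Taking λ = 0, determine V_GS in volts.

V_GS = 1.35 V

With gate tied to drain, V_GS = V_DS ≥ V_GS − V_th, so the device is in saturation.
KCL at the drain: ½ k_n (V_GS − V_th)² = (V_DD − V_GS)/R.
Let x = V_GS − 0.79. Then 12.7 x² + x − 4.57 = 0, giving x = 0.562 V (positive root), so V_GS = 1.35 V.
I_D = (V_DD − V_GS)/R = (5.36 − 1.35) / 10.7 = 0.375 mA.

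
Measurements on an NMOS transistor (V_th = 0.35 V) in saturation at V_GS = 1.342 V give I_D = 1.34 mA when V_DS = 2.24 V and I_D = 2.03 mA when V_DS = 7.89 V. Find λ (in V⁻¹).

With V_GS fixed, I_D ∝ (1 + λ V_DS) in saturation, so I_D2/I_D1 = (1 + λ V_DS2)/(1 + λ V_DS1).
2.03/1.34 = 1.515 = (1 + 7.89 λ)/(1 + 2.24 λ).
Solving: λ (I_D1 V_DS2 − I_D2 V_DS1) = I_D2 − I_D1, so λ = (2.03 − 1.34) / (1.34 × 7.89 − 2.03 × 2.24) = 0.69 / 6.03 = 0.115 V⁻¹.

λ = 0.115 V⁻¹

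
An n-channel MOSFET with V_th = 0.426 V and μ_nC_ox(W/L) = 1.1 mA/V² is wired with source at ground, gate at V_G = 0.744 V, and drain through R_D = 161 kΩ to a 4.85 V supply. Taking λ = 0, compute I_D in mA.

V_GS = V_G = 0.744 V, so V_ov = 0.744 − 0.426 = 0.318 V.
Assume saturation: I_D = ½ k_n V_ov² = 0.5 × 1.1 × 0.318² = 0.0556 mA, giving V_DS = V_DD − I_D R_D = 4.85 − 0.0556 × 161 = -4.1 V.
But -4.1 V < V_ov = 0.318 V, so the device is actually in triode.
In triode I_D = k_n[V_ov V_DS − ½ V_DS²] and I_D = (V_DD − V_DS)/R_D. Equating: 88.6 V_DS² − 57.32 V_DS + 4.85 = 0, giving V_DS = 0.1 V (the root below V_ov).
I_D = (4.85 − 0.1) / 161 = 0.0295 mA.

I_D = 0.0295 mA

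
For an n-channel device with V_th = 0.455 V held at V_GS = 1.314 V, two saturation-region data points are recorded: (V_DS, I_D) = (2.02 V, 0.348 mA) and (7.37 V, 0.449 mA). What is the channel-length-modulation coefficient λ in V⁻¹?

λ = 0.0609 V⁻¹

With V_GS fixed, I_D ∝ (1 + λ V_DS) in saturation, so I_D2/I_D1 = (1 + λ V_DS2)/(1 + λ V_DS1).
0.449/0.348 = 1.29 = (1 + 7.37 λ)/(1 + 2.02 λ).
Solving: λ (I_D1 V_DS2 − I_D2 V_DS1) = I_D2 − I_D1, so λ = (0.449 − 0.348) / (0.348 × 7.37 − 0.449 × 2.02) = 0.101 / 1.66 = 0.0609 V⁻¹.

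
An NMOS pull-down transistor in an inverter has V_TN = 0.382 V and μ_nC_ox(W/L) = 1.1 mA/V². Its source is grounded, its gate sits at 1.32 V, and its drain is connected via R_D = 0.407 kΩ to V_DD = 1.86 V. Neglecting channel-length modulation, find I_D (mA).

I_D = 0.484 mA

V_GS = V_G = 1.32 V, so V_ov = 1.32 − 0.382 = 0.938 V.
Assume saturation: I_D = ½ k_n V_ov² = 0.5 × 1.1 × 0.938² = 0.484 mA, giving V_DS = V_DD − I_D R_D = 1.86 − 0.484 × 0.407 = 1.66 V.
V_DS = 1.66 V ≥ V_ov = 0.938 V, confirming saturation.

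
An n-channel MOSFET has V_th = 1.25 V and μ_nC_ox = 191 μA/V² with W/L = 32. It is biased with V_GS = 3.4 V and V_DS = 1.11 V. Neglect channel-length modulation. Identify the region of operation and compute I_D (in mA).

Triode; I_D = 10.8 mA

k_n = μ_nC_ox · (W/L) = 6.112 mA/V².
V_ov = V_GS − V_th = 3.4 − 1.25 = 2.15 V.
Since V_DS = 1.11 V < V_ov = 2.15 V, the device is in the triode region.
I_D = k_n [V_ov · V_DS − ½ V_DS²] = 6.112 × [2.15 × 1.11 − 0.5 × 1.11²] = 10.8 mA.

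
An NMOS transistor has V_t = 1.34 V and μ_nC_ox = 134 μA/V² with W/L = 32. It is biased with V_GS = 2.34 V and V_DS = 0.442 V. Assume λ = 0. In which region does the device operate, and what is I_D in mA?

k_n = μ_nC_ox · (W/L) = 4.288 mA/V².
V_ov = V_GS − V_t = 2.34 − 1.34 = 1 V.
Since V_DS = 0.442 V < V_ov = 1 V, the device is in the triode region.
I_D = k_n [V_ov · V_DS − ½ V_DS²] = 4.288 × [1 × 0.442 − 0.5 × 0.442²] = 1.48 mA.

Triode; I_D = 1.48 mA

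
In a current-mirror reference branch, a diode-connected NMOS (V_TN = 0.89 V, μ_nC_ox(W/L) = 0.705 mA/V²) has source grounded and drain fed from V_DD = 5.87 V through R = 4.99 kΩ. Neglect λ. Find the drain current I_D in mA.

With gate tied to drain, V_GS = V_DS ≥ V_GS − V_TN, so the device is in saturation.
KCL at the drain: ½ k_n (V_GS − V_TN)² = (V_DD − V_GS)/R.
Let x = V_GS − 0.89. Then 1.76 x² + x − 4.98 = 0, giving x = 1.42 V (positive root), so V_GS = 2.31 V.
I_D = (V_DD − V_GS)/R = (5.87 − 2.31) / 4.99 = 0.713 mA.

I_D = 0.713 mA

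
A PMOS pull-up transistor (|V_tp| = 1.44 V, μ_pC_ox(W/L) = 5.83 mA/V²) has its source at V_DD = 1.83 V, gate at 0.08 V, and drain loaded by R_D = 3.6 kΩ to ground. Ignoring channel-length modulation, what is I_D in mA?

V_SG = V_DD − V_G = 1.83 − 0.08 = 1.75 V, so V_ov = 1.75 − 1.44 = 0.31 V.
Assume saturation: I_D = ½ k_p V_ov² = 0.5 × 5.83 × 0.31² = 0.28 mA, giving V_SD = V_DD − I_D R_D = 1.83 − 0.28 × 3.6 = 0.822 V.
V_SD = 0.822 V ≥ V_ov = 0.31 V, confirming saturation.

I_D = 0.280 mA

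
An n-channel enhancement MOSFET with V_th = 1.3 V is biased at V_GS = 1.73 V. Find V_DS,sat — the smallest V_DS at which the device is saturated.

The boundary between triode and saturation is V_DS = V_GS − V_th = V_ov.
V_ov = 1.73 − 1.3 = 0.43 V.

V_DS,sat = 0.430 V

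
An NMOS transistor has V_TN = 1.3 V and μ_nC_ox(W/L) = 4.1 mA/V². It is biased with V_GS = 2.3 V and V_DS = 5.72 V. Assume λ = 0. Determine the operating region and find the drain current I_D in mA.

V_ov = V_GS − V_TN = 2.3 − 1.3 = 1 V.
Since V_DS = 5.72 V ≥ V_ov = 1 V, the device is in saturation.
I_D = ½ k_n V_ov² = 0.5 × 4.1 × 1² = 2.05 mA.

Saturation; I_D = 2.05 mA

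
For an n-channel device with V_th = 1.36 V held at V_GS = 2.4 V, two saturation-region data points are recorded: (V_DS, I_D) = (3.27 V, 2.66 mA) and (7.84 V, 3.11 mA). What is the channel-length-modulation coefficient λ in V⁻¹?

With V_GS fixed, I_D ∝ (1 + λ V_DS) in saturation, so I_D2/I_D1 = (1 + λ V_DS2)/(1 + λ V_DS1).
3.11/2.66 = 1.169 = (1 + 7.84 λ)/(1 + 3.27 λ).
Solving: λ (I_D1 V_DS2 − I_D2 V_DS1) = I_D2 − I_D1, so λ = (3.11 − 2.66) / (2.66 × 7.84 − 3.11 × 3.27) = 0.45 / 10.7 = 0.0421 V⁻¹.

λ = 0.0421 V⁻¹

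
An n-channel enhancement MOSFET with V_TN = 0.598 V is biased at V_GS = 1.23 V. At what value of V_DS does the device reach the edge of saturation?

V_DS,sat = 0.632 V

The boundary between triode and saturation is V_DS = V_GS − V_TN = V_ov.
V_ov = 1.23 − 0.598 = 0.632 V.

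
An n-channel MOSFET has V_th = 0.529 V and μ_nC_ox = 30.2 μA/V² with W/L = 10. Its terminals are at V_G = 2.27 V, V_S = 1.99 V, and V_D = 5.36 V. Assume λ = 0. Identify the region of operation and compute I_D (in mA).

V_GS = V_G − V_S = 2.27 − 1.99 = 0.28 V; V_DS = V_D − V_S = 5.36 − 1.99 = 3.37 V.
V_GS = 0.28 V < V_th = 0.529 V, so the transistor is in cutoff.

Cutoff; I_D = 0 mA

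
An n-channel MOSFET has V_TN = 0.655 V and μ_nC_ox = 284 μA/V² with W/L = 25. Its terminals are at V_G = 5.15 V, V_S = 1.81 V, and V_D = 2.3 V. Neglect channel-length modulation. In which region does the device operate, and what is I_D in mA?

Triode; I_D = 8.49 mA

V_GS = V_G − V_S = 5.15 − 1.81 = 3.34 V; V_DS = V_D − V_S = 2.3 − 1.81 = 0.49 V.
k_n = μ_nC_ox · (W/L) = 7.1 mA/V².
V_ov = V_GS − V_TN = 3.34 − 0.655 = 2.69 V.
Since V_DS = 0.49 V < V_ov = 2.69 V, the device is in the triode region.
I_D = k_n [V_ov · V_DS − ½ V_DS²] = 7.1 × [2.69 × 0.49 − 0.5 × 0.49²] = 8.49 mA.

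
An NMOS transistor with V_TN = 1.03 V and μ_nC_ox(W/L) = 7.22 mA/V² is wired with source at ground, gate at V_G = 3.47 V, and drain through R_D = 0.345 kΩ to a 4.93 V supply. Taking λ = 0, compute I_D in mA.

I_D = 11.9 mA

V_GS = V_G = 3.47 V, so V_ov = 3.47 − 1.03 = 2.44 V.
Assume saturation: I_D = ½ k_n V_ov² = 0.5 × 7.22 × 2.44² = 21.5 mA, giving V_DS = V_DD − I_D R_D = 4.93 − 21.5 × 0.345 = -2.48 V.
But -2.48 V < V_ov = 2.44 V, so the device is actually in triode.
In triode I_D = k_n[V_ov V_DS − ½ V_DS²] and I_D = (V_DD − V_DS)/R_D. Equating: 1.25 V_DS² − 7.078 V_DS + 4.93 = 0, giving V_DS = 0.813 V (the root below V_ov).
I_D = (4.93 − 0.813) / 0.345 = 11.9 mA.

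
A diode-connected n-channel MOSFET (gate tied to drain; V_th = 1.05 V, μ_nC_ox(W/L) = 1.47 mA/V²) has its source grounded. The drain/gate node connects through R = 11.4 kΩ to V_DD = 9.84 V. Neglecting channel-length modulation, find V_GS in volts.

V_GS = 2.02 V

With gate tied to drain, V_GS = V_DS ≥ V_GS − V_th, so the device is in saturation.
KCL at the drain: ½ k_n (V_GS − V_th)² = (V_DD − V_GS)/R.
Let x = V_GS − 1.05. Then 8.38 x² + x − 8.79 = 0, giving x = 0.966 V (positive root), so V_GS = 2.02 V.
I_D = (V_DD − V_GS)/R = (9.84 − 2.02) / 11.4 = 0.686 mA.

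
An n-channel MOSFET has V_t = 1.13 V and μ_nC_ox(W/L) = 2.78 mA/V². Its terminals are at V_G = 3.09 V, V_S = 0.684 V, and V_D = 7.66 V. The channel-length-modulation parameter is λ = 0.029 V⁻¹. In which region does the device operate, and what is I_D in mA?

V_GS = V_G − V_S = 3.09 − 0.684 = 2.41 V; V_DS = V_D − V_S = 7.66 − 0.684 = 6.98 V.
V_ov = V_GS − V_t = 2.41 − 1.13 = 1.28 V.
Since V_DS = 6.98 V ≥ V_ov = 1.28 V, the device is in saturation.
I_D = ½ k_n V_ov² (1 + λ V_DS) = 0.5 × 2.78 × 1.28² × (1 + 0.029 × 6.98) = 2.72 mA.

Saturation; I_D = 2.72 mA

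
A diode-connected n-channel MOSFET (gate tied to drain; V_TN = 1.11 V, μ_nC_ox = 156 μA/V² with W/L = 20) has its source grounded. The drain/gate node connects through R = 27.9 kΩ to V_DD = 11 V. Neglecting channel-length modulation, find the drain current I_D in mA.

I_D = 0.338 mA

With gate tied to drain, V_GS = V_DS ≥ V_GS − V_TN, so the device is in saturation.
k_n = μ_nC_ox · (W/L) = 3.12 mA/V².
KCL at the drain: ½ k_n (V_GS − V_TN)² = (V_DD − V_GS)/R.
Let x = V_GS − 1.11. Then 43.5 x² + x − 9.89 = 0, giving x = 0.465 V (positive root), so V_GS = 1.58 V.
I_D = (V_DD − V_GS)/R = (11 − 1.58) / 27.9 = 0.338 mA.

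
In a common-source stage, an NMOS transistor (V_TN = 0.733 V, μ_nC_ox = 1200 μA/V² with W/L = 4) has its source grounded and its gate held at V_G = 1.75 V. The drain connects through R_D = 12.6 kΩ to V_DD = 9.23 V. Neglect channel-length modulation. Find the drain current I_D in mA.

I_D = 0.720 mA

V_GS = V_G = 1.75 V, so V_ov = 1.75 − 0.733 = 1.02 V.
k_n = μ_nC_ox · (W/L) = 4.8 mA/V².
Assume saturation: I_D = ½ k_n V_ov² = 0.5 × 4.8 × 1.02² = 2.48 mA, giving V_DS = V_DD − I_D R_D = 9.23 − 2.48 × 12.6 = -22 V.
But -22 V < V_ov = 1.02 V, so the device is actually in triode.
In triode I_D = k_n[V_ov V_DS − ½ V_DS²] and I_D = (V_DD − V_DS)/R_D. Equating: 30.2 V_DS² − 62.51 V_DS + 9.23 = 0, giving V_DS = 0.16 V (the root below V_ov).
I_D = (9.23 − 0.16) / 12.6 = 0.72 mA.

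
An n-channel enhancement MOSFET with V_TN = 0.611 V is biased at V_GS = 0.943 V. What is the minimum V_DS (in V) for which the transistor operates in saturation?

The boundary between triode and saturation is V_DS = V_GS − V_TN = V_ov.
V_ov = 0.943 − 0.611 = 0.332 V.

V_DS,sat = 0.332 V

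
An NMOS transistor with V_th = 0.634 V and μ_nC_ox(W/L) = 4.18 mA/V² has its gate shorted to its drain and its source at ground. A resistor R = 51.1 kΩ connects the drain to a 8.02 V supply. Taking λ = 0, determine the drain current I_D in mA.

With gate tied to drain, V_GS = V_DS ≥ V_GS − V_th, so the device is in saturation.
KCL at the drain: ½ k_n (V_GS − V_th)² = (V_DD − V_GS)/R.
Let x = V_GS − 0.634. Then 107 x² + x − 7.386 = 0, giving x = 0.258 V (positive root), so V_GS = 0.892 V.
I_D = (V_DD − V_GS)/R = (8.02 − 0.892) / 51.1 = 0.139 mA.

I_D = 0.139 mA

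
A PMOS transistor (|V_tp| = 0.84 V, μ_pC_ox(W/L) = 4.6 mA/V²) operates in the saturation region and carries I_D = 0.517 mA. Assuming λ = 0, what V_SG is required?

V_SG = 1.31 V

In saturation I_D = ½ k_p (V_SG − |V_tp|)², so V_SG − |V_tp| = √(2 I_D / k_p) = √(2 × 0.517 / 4.6) = 0.474 V.
V_SG = 0.84 + 0.474 = 1.31 V.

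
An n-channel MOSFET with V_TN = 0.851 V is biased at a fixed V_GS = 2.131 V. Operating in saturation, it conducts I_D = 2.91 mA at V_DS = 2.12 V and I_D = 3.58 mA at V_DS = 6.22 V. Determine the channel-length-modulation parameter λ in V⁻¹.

With V_GS fixed, I_D ∝ (1 + λ V_DS) in saturation, so I_D2/I_D1 = (1 + λ V_DS2)/(1 + λ V_DS1).
3.58/2.91 = 1.23 = (1 + 6.22 λ)/(1 + 2.12 λ).
Solving: λ (I_D1 V_DS2 − I_D2 V_DS1) = I_D2 − I_D1, so λ = (3.58 − 2.91) / (2.91 × 6.22 − 3.58 × 2.12) = 0.67 / 10.5 = 0.0637 V⁻¹.

λ = 0.0637 V⁻¹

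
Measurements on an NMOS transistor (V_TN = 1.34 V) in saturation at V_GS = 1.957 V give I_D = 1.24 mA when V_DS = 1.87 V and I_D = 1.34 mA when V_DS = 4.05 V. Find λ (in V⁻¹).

λ = 0.0397 V⁻¹

With V_GS fixed, I_D ∝ (1 + λ V_DS) in saturation, so I_D2/I_D1 = (1 + λ V_DS2)/(1 + λ V_DS1).
1.34/1.24 = 1.081 = (1 + 4.05 λ)/(1 + 1.87 λ).
Solving: λ (I_D1 V_DS2 − I_D2 V_DS1) = I_D2 − I_D1, so λ = (1.34 − 1.24) / (1.24 × 4.05 − 1.34 × 1.87) = 0.1 / 2.52 = 0.0397 V⁻¹.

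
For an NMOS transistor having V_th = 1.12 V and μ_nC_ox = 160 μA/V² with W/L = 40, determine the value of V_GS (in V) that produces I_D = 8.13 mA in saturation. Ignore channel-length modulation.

V_GS = 2.71 V

k_n = μ_nC_ox · (W/L) = 6.4 mA/V².
In saturation I_D = ½ k_n (V_GS − V_th)², so V_GS − V_th = √(2 I_D / k_n) = √(2 × 8.13 / 6.4) = 1.59 V.
V_GS = 1.12 + 1.59 = 2.71 V.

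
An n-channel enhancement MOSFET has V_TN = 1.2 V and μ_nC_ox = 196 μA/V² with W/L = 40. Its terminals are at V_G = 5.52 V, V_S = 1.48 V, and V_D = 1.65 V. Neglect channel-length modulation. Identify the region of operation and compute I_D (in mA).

Triode; I_D = 3.67 mA

V_GS = V_G − V_S = 5.52 − 1.48 = 4.04 V; V_DS = V_D − V_S = 1.65 − 1.48 = 0.17 V.
k_n = μ_nC_ox · (W/L) = 7.84 mA/V².
V_ov = V_GS − V_TN = 4.04 − 1.2 = 2.84 V.
Since V_DS = 0.17 V < V_ov = 2.84 V, the device is in the triode region.
I_D = k_n [V_ov · V_DS − ½ V_DS²] = 7.84 × [2.84 × 0.17 − 0.5 × 0.17²] = 3.67 mA.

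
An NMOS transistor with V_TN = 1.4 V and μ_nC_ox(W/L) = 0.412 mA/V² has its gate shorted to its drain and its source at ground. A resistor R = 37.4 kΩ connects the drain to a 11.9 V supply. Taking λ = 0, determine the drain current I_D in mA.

With gate tied to drain, V_GS = V_DS ≥ V_GS − V_TN, so the device is in saturation.
KCL at the drain: ½ k_n (V_GS − V_TN)² = (V_DD − V_GS)/R.
Let x = V_GS − 1.4. Then 7.7 x² + x − 10.5 = 0, giving x = 1.1 V (positive root), so V_GS = 2.5 V.
I_D = (V_DD − V_GS)/R = (11.9 − 2.5) / 37.4 = 0.251 mA.

I_D = 0.251 mA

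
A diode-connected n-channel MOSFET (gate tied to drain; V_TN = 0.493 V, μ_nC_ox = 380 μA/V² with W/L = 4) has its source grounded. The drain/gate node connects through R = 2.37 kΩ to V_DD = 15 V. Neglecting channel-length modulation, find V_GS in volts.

V_GS = 3.07 V

With gate tied to drain, V_GS = V_DS ≥ V_GS − V_TN, so the device is in saturation.
k_n = μ_nC_ox · (W/L) = 1.52 mA/V².
KCL at the drain: ½ k_n (V_GS − V_TN)² = (V_DD − V_GS)/R.
Let x = V_GS − 0.493. Then 1.8 x² + x − 14.51 = 0, giving x = 2.57 V (positive root), so V_GS = 3.07 V.
I_D = (V_DD − V_GS)/R = (15 − 3.07) / 2.37 = 5.04 mA.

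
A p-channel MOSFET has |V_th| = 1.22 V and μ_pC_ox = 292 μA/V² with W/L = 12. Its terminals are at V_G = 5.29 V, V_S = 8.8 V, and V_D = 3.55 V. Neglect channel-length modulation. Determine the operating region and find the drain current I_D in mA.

V_SG = V_S − V_G = 8.8 − 5.29 = 3.51 V; V_SD = V_S − V_D = 8.8 − 3.55 = 5.25 V.
k_p = μ_pC_ox · (W/L) = 3.504 mA/V².
V_ov = V_SG − |V_th| = 3.51 − 1.22 = 2.29 V.
Since V_SD = 5.25 V ≥ V_ov = 2.29 V, the device is in saturation.
I_D = ½ k_p V_ov² = 0.5 × 3.504 × 2.29² = 9.19 mA.

Saturation; I_D = 9.19 mA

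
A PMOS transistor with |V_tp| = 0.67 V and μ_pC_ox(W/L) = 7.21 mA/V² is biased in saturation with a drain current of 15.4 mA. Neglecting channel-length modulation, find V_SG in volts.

V_SG = 2.74 V

In saturation I_D = ½ k_p (V_SG − |V_tp|)², so V_SG − |V_tp| = √(2 I_D / k_p) = √(2 × 15.4 / 7.21) = 2.07 V.
V_SG = 0.67 + 2.07 = 2.74 V.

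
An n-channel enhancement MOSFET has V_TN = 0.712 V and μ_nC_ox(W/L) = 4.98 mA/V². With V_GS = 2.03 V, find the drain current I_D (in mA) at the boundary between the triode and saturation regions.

At the boundary V_DS = V_ov = V_GS − V_TN = 2.03 − 0.712 = 1.32 V.
I_D = ½ k_n V_ov² = 0.5 × 4.98 × 1.32² = 4.33 mA.

I_D = 4.33 mA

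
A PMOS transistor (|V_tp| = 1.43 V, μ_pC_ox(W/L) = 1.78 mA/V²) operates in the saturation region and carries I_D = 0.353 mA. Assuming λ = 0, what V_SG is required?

V_SG = 2.06 V

In saturation I_D = ½ k_p (V_SG − |V_tp|)², so V_SG − |V_tp| = √(2 I_D / k_p) = √(2 × 0.353 / 1.78) = 0.63 V.
V_SG = 1.43 + 0.63 = 2.06 V.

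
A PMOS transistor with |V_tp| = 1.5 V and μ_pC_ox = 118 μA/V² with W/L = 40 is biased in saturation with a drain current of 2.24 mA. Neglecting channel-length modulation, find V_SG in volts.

V_SG = 2.47 V

k_p = μ_pC_ox · (W/L) = 4.72 mA/V².
In saturation I_D = ½ k_p (V_SG − |V_tp|)², so V_SG − |V_tp| = √(2 I_D / k_p) = √(2 × 2.24 / 4.72) = 0.974 V.
V_SG = 1.5 + 0.974 = 2.47 V.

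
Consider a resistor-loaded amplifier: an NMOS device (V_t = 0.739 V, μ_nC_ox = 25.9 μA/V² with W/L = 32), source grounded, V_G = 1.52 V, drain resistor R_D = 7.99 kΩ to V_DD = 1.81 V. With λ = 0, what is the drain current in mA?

V_GS = V_G = 1.52 V, so V_ov = 1.52 − 0.739 = 0.781 V.
k_n = μ_nC_ox · (W/L) = 0.8288 mA/V².
Assume saturation: I_D = ½ k_n V_ov² = 0.5 × 0.8288 × 0.781² = 0.253 mA, giving V_DS = V_DD − I_D R_D = 1.81 − 0.253 × 7.99 = -0.21 V.
But -0.21 V < V_ov = 0.781 V, so the device is actually in triode.
In triode I_D = k_n[V_ov V_DS − ½ V_DS²] and I_D = (V_DD − V_DS)/R_D. Equating: 3.31 V_DS² − 6.172 V_DS + 1.81 = 0, giving V_DS = 0.365 V (the root below V_ov).
I_D = (1.81 − 0.365) / 7.99 = 0.181 mA.

I_D = 0.181 mA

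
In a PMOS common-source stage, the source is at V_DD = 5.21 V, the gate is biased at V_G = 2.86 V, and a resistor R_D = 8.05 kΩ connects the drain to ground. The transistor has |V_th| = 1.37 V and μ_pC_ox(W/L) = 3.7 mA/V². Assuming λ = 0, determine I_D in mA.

I_D = 0.624 mA

V_SG = V_DD − V_G = 5.21 − 2.86 = 2.35 V, so V_ov = 2.35 − 1.37 = 0.98 V.
Assume saturation: I_D = ½ k_p V_ov² = 0.5 × 3.7 × 0.98² = 1.78 mA, giving V_SD = V_DD − I_D R_D = 5.21 − 1.78 × 8.05 = -9.09 V.
But -9.09 V < V_ov = 0.98 V, so the device is actually in triode.
In triode I_D = k_p[V_ov V_SD − ½ V_SD²] and I_D = (V_DD − V_SD)/R_D. Equating: 14.9 V_SD² − 30.19 V_SD + 5.21 = 0, giving V_SD = 0.19 V (the root below V_ov).
I_D = (5.21 − 0.19) / 8.05 = 0.624 mA.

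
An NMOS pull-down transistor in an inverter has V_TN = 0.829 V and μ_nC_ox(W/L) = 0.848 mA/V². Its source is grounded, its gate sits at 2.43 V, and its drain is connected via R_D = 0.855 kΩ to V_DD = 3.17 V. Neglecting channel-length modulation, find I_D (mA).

I_D = 1.09 mA

V_GS = V_G = 2.43 V, so V_ov = 2.43 − 0.829 = 1.6 V.
Assume saturation: I_D = ½ k_n V_ov² = 0.5 × 0.848 × 1.6² = 1.09 mA, giving V_DS = V_DD − I_D R_D = 3.17 − 1.09 × 0.855 = 2.24 V.
V_DS = 2.24 V ≥ V_ov = 1.6 V, confirming saturation.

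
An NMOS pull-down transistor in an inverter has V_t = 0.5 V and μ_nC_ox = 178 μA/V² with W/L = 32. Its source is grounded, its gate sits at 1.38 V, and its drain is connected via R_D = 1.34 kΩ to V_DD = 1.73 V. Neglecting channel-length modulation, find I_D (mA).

V_GS = V_G = 1.38 V, so V_ov = 1.38 − 0.5 = 0.88 V.
k_n = μ_nC_ox · (W/L) = 5.696 mA/V².
Assume saturation: I_D = ½ k_n V_ov² = 0.5 × 5.696 × 0.88² = 2.21 mA, giving V_DS = V_DD − I_D R_D = 1.73 − 2.21 × 1.34 = -1.23 V.
But -1.23 V < V_ov = 0.88 V, so the device is actually in triode.
In triode I_D = k_n[V_ov V_DS − ½ V_DS²] and I_D = (V_DD − V_DS)/R_D. Equating: 3.82 V_DS² − 7.717 V_DS + 1.73 = 0, giving V_DS = 0.257 V (the root below V_ov).
I_D = (1.73 − 0.257) / 1.34 = 1.1 mA.

I_D = 1.10 mA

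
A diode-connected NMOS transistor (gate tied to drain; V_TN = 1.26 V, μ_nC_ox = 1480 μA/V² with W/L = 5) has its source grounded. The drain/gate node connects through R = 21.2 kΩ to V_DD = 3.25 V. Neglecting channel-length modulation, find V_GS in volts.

With gate tied to drain, V_GS = V_DS ≥ V_GS − V_TN, so the device is in saturation.
k_n = μ_nC_ox · (W/L) = 7.4 mA/V².
KCL at the drain: ½ k_n (V_GS − V_TN)² = (V_DD − V_GS)/R.
Let x = V_GS − 1.26. Then 78.4 x² + x − 1.99 = 0, giving x = 0.153 V (positive root), so V_GS = 1.41 V.
I_D = (V_DD − V_GS)/R = (3.25 − 1.41) / 21.2 = 0.0866 mA.

V_GS = 1.41 V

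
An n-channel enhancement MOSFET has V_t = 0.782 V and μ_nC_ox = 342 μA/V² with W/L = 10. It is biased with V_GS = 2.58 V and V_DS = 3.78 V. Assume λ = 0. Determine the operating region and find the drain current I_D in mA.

Saturation; I_D = 5.53 mA

k_n = μ_nC_ox · (W/L) = 3.42 mA/V².
V_ov = V_GS − V_t = 2.58 − 0.782 = 1.8 V.
Since V_DS = 3.78 V ≥ V_ov = 1.8 V, the device is in saturation.
I_D = ½ k_n V_ov² = 0.5 × 3.42 × 1.8² = 5.53 mA.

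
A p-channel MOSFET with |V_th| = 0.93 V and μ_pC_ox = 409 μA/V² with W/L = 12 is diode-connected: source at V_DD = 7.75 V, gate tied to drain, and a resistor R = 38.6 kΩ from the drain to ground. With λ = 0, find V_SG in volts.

With gate tied to drain, V_SG = V_SD ≥ V_SG − |V_th|, so the device is in saturation.
k_p = μ_pC_ox · (W/L) = 4.908 mA/V².
KCL at the drain: ½ k_p (V_SG − |V_th|)² = (V_DD − V_SG)/R.
Let x = V_SG − 0.93. Then 94.7 x² + x − 6.82 = 0, giving x = 0.263 V (positive root), so V_SG = 1.19 V.
I_D = (V_DD − V_SG)/R = (7.75 − 1.19) / 38.6 = 0.17 mA.

V_SG = 1.19 V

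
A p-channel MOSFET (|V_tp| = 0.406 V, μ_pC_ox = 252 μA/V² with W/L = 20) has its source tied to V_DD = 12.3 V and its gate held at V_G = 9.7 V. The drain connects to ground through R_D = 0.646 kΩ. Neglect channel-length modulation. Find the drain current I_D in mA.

V_SG = V_DD − V_G = 12.3 − 9.7 = 2.6 V, so V_ov = 2.6 − 0.406 = 2.19 V.
k_p = μ_pC_ox · (W/L) = 5.04 mA/V².
Assume saturation: I_D = ½ k_p V_ov² = 0.5 × 5.04 × 2.19² = 12.1 mA, giving V_SD = V_DD − I_D R_D = 12.3 − 12.1 × 0.646 = 4.46 V.
V_SD = 4.46 V ≥ V_ov = 2.19 V, confirming saturation.

I_D = 12.1 mA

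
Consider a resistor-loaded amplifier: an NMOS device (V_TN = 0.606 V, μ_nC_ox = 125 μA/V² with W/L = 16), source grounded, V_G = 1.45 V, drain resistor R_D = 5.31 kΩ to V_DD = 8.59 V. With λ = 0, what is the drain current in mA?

I_D = 0.712 mA

V_GS = V_G = 1.45 V, so V_ov = 1.45 − 0.606 = 0.844 V.
k_n = μ_nC_ox · (W/L) = 2 mA/V².
Assume saturation: I_D = ½ k_n V_ov² = 0.5 × 2 × 0.844² = 0.712 mA, giving V_DS = V_DD − I_D R_D = 8.59 − 0.712 × 5.31 = 4.81 V.
V_DS = 4.81 V ≥ V_ov = 0.844 V, confirming saturation.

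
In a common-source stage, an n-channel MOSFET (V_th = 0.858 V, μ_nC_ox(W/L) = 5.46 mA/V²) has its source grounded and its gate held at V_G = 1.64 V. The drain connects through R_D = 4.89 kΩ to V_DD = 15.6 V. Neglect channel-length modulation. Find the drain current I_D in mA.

V_GS = V_G = 1.64 V, so V_ov = 1.64 − 0.858 = 0.782 V.
Assume saturation: I_D = ½ k_n V_ov² = 0.5 × 5.46 × 0.782² = 1.67 mA, giving V_DS = V_DD − I_D R_D = 15.6 − 1.67 × 4.89 = 7.44 V.
V_DS = 7.44 V ≥ V_ov = 0.782 V, confirming saturation.

I_D = 1.67 mA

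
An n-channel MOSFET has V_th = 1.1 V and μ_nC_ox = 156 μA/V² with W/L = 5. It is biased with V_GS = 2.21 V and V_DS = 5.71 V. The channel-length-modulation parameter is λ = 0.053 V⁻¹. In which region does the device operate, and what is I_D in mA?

k_n = μ_nC_ox · (W/L) = 0.78 mA/V².
V_ov = V_GS − V_th = 2.21 − 1.1 = 1.11 V.
Since V_DS = 5.71 V ≥ V_ov = 1.11 V, the device is in saturation.
I_D = ½ k_n V_ov² (1 + λ V_DS) = 0.5 × 0.78 × 1.11² × (1 + 0.053 × 5.71) = 0.626 mA.

Saturation; I_D = 0.626 mA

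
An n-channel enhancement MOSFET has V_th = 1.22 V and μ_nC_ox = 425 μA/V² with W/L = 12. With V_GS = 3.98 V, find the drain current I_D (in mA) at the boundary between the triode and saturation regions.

I_D = 19.4 mA

At the boundary V_DS = V_ov = V_GS − V_th = 3.98 − 1.22 = 2.76 V.
k_n = μ_nC_ox · (W/L) = 5.1 mA/V².
I_D = ½ k_n V_ov² = 0.5 × 5.1 × 2.76² = 19.4 mA.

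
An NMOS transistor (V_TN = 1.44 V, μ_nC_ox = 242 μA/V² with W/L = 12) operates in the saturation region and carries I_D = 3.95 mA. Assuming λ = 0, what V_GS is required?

V_GS = 3.09 V

k_n = μ_nC_ox · (W/L) = 2.904 mA/V².
In saturation I_D = ½ k_n (V_GS − V_TN)², so V_GS − V_TN = √(2 I_D / k_n) = √(2 × 3.95 / 2.904) = 1.65 V.
V_GS = 1.44 + 1.65 = 3.09 V.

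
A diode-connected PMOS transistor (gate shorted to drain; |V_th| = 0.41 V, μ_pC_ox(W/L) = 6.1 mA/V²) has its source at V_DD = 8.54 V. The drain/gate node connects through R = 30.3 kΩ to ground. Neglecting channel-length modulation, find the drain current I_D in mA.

I_D = 0.259 mA

With gate tied to drain, V_SG = V_SD ≥ V_SG − |V_th|, so the device is in saturation.
KCL at the drain: ½ k_p (V_SG − |V_th|)² = (V_DD − V_SG)/R.
Let x = V_SG − 0.41. Then 92.4 x² + x − 8.13 = 0, giving x = 0.291 V (positive root), so V_SG = 0.701 V.
I_D = (V_DD − V_SG)/R = (8.54 − 0.701) / 30.3 = 0.259 mA.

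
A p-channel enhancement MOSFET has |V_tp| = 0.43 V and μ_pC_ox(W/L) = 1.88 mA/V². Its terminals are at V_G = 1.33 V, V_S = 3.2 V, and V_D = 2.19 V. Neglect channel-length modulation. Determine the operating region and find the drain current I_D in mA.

Triode; I_D = 1.78 mA

V_SG = V_S − V_G = 3.2 − 1.33 = 1.87 V; V_SD = V_S − V_D = 3.2 − 2.19 = 1.01 V.
V_ov = V_SG − |V_tp| = 1.87 − 0.43 = 1.44 V.
Since V_SD = 1.01 V < V_ov = 1.44 V, the device is in the triode region.
I_D = k_p [V_ov · V_SD − ½ V_SD²] = 1.88 × [1.44 × 1.01 − 0.5 × 1.01²] = 1.78 mA.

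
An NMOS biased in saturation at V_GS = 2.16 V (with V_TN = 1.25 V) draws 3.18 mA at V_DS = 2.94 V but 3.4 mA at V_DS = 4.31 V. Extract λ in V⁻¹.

With V_GS fixed, I_D ∝ (1 + λ V_DS) in saturation, so I_D2/I_D1 = (1 + λ V_DS2)/(1 + λ V_DS1).
3.4/3.18 = 1.069 = (1 + 4.31 λ)/(1 + 2.94 λ).
Solving: λ (I_D1 V_DS2 − I_D2 V_DS1) = I_D2 − I_D1, so λ = (3.4 − 3.18) / (3.18 × 4.31 − 3.4 × 2.94) = 0.22 / 3.71 = 0.0593 V⁻¹.

λ = 0.0593 V⁻¹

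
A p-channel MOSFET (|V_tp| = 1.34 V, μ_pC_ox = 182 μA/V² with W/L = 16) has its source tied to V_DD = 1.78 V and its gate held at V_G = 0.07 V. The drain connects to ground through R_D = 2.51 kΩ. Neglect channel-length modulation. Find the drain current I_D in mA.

V_SG = V_DD − V_G = 1.78 − 0.07 = 1.71 V, so V_ov = 1.71 − 1.34 = 0.37 V.
k_p = μ_pC_ox · (W/L) = 2.912 mA/V².
Assume saturation: I_D = ½ k_p V_ov² = 0.5 × 2.912 × 0.37² = 0.199 mA, giving V_SD = V_DD − I_D R_D = 1.78 − 0.199 × 2.51 = 1.28 V.
V_SD = 1.28 V ≥ V_ov = 0.37 V, confirming saturation.

I_D = 0.199 mA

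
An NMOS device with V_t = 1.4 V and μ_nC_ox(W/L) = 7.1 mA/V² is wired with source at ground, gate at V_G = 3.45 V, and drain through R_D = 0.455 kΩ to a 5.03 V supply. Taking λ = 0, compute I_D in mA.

I_D = 9.31 mA

V_GS = V_G = 3.45 V, so V_ov = 3.45 − 1.4 = 2.05 V.
Assume saturation: I_D = ½ k_n V_ov² = 0.5 × 7.1 × 2.05² = 14.9 mA, giving V_DS = V_DD − I_D R_D = 5.03 − 14.9 × 0.455 = -1.76 V.
But -1.76 V < V_ov = 2.05 V, so the device is actually in triode.
In triode I_D = k_n[V_ov V_DS − ½ V_DS²] and I_D = (V_DD − V_DS)/R_D. Equating: 1.62 V_DS² − 7.623 V_DS + 5.03 = 0, giving V_DS = 0.793 V (the root below V_ov).
I_D = (5.03 − 0.793) / 0.455 = 9.31 mA.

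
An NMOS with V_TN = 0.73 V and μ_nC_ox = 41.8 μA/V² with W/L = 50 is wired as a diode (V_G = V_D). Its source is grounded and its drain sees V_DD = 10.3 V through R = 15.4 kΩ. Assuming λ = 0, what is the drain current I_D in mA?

With gate tied to drain, V_GS = V_DS ≥ V_GS − V_TN, so the device is in saturation.
k_n = μ_nC_ox · (W/L) = 2.09 mA/V².
KCL at the drain: ½ k_n (V_GS − V_TN)² = (V_DD − V_GS)/R.
Let x = V_GS − 0.73. Then 16.1 x² + x − 9.57 = 0, giving x = 0.741 V (positive root), so V_GS = 1.47 V.
I_D = (V_DD − V_GS)/R = (10.3 − 1.47) / 15.4 = 0.573 mA.

I_D = 0.573 mA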